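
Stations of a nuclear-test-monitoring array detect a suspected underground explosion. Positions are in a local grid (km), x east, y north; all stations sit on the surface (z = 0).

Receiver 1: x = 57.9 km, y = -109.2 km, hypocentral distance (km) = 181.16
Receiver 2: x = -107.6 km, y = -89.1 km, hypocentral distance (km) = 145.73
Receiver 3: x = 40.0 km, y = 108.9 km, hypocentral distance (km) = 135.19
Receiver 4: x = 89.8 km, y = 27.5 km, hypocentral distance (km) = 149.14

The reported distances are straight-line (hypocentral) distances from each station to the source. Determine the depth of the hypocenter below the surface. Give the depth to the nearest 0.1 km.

64.4 km

Each station gives a sphere (x−x_i)² + (y−y_i)² + z² = d_i² (stations at z=0).
Subtracting the Receiver 1 sphere from Receiver 2 and Receiver 3: z² cancels, leaving linear equations in x and y:
-331.0 x + 40.2 y = 15821.23
-35.8 x + 436.2 y = 12724.77
Solving: x ≈ -44.701, y ≈ 25.503 km (keep extra digits for the depth step; rounded: -44.7, 25.5).
Then from the Receiver 1 sphere: z² = 181.16² − (x − 57.9)² − (y + 109.2)² with x = -44.701, y = 25.503, so z ≈ 64.398 ≈ 64.4 km.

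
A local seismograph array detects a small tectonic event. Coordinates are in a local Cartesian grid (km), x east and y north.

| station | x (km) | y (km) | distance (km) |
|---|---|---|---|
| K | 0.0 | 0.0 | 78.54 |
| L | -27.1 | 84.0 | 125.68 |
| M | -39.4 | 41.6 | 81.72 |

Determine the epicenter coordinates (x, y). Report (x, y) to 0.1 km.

Circle about each station: x² + y² = 78.54²; (x + 27.1)² + (y − 84.0)² = 125.68²; (x + 39.4)² + (y − 41.6)² = 81.72².
Subtracting pairs of circle equations eliminates x²+y² and gives linear equations (the radical axes):
-54.2 x + 168.0 y = -1836.52
-78.8 x + 83.2 y = 2773.29
Solving the 2×2 system: x ≈ -70.9, y ≈ -33.8 km.
Check against K (with the unrounded x, y): √(x²+y²) = 78.53 ≈ 78.54 km. ✓

-70.9 km east, -33.8 km north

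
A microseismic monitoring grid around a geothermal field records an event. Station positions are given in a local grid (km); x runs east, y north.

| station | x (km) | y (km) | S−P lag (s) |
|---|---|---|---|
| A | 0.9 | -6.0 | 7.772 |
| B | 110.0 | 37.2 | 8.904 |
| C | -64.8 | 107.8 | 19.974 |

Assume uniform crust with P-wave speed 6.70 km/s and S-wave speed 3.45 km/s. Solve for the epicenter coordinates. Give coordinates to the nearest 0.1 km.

Distance from S−P lag: d = Δt · v_P v_S / (v_P − v_S) = Δt · (6.70·3.45)/(6.70−3.45) ≈ 7.1123·Δt.
So d_A = 55.28, d_B = 63.33, d_C = 142.06 km.
Circle about each station: (x − 0.9)² + (y + 6.0)² = 55.28²; (x − 110.0)² + (y − 37.2)² = 63.33²; (x + 64.8)² + (y − 107.8)² = 142.06².
Subtracting pairs of circle equations eliminates x²+y² and gives linear equations (the radical axes):
218.2 x + 86.4 y = 12492.22
-131.4 x + 227.6 y = -1342.10
Solving the 2×2 system: x ≈ 48.5, y ≈ 22.1 km.

x ≈ 48.5 km, y ≈ 22.1 km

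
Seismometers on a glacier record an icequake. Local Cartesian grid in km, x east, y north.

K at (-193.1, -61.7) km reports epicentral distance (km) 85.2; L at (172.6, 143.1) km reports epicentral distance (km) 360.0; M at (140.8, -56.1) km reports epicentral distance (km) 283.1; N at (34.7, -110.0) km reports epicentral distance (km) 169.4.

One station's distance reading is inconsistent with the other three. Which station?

L

Solve using three stations at a time. Using K, M, N (subtract circle equations pairwise → linear system) gives (x, y) ≈ (-134.2, -123.4).
Distances from that point to each station vs reported:
  K: calculated 85.3 vs reported 85.2 → residual 0.1 km
  L: calculated 406.4 vs reported 360.0 → residual 46.4 km
  M: calculated 283.1 vs reported 283.1 → residual 0.0 km
  N: calculated 169.4 vs reported 169.4 → residual 0.0 km
K, M, N are mutually consistent (residuals ≈ 0); L is off by 46.4 km.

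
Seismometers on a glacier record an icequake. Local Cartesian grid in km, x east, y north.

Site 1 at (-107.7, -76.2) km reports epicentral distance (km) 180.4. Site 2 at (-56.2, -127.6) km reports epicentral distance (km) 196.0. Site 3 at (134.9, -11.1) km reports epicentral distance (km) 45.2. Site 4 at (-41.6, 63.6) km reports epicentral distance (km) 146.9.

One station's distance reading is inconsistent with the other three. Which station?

Solve using three stations at a time. Using Site 2, Site 3, Site 4 (subtract circle equations pairwise → linear system) gives (x, y) ≈ (91.4, 1.3).
Distances from that point to each station vs reported:
  Site 1: calculated 213.7 vs reported 180.4 → residual 33.3 km
  Site 2: calculated 196.0 vs reported 196.0 → residual 0.0 km
  Site 3: calculated 45.2 vs reported 45.2 → residual 0.0 km
  Site 4: calculated 146.9 vs reported 146.9 → residual 0.0 km
Site 2, Site 3, Site 4 are mutually consistent (residuals ≈ 0); Site 1 is off by 33.3 km.

Site 1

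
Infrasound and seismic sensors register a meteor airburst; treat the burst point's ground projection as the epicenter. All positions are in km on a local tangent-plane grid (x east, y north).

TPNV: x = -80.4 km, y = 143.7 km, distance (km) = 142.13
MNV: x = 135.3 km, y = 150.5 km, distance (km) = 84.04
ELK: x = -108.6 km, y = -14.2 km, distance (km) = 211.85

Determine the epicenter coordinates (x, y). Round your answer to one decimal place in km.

(58.9, 115.5)

Circle about each station: (x + 80.4)² + (y − 143.7)² = 142.13²; (x − 135.3)² + (y − 150.5)² = 84.04²; (x + 108.6)² + (y + 14.2)² = 211.85².
Subtracting the TPNV equation from the MNV and ELK equations removes the quadratic terms:
431.4 x + 13.6 y = 26980.71
-56.4 x − 315.8 y = -39797.74
Solving the 2×2 system: x ≈ 58.9, y ≈ 115.5 km.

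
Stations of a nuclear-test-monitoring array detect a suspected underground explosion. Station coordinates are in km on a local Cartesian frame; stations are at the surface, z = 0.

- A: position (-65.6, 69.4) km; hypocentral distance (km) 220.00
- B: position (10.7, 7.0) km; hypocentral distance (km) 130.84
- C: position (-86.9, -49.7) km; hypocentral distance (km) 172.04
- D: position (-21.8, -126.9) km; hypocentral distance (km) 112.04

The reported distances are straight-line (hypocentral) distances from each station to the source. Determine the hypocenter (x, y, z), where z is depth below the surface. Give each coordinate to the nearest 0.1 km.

Each station gives a sphere (x−x_i)² + (y−y_i)² + z² = d_i² (stations at z=0).
Subtracting the A sphere from B and C: z² cancels, leaving linear equations in x and y:
152.6 x − 124.8 y = 22324.66
-42.6 x − 238.2 y = 19704.22
Solving: x ≈ 68.609, y ≈ -94.991 km (keep extra digits for the depth step; rounded: 68.6, -95.0).
Then from the A sphere: z² = 220.00² − (x + 65.6)² − (y − 69.4)² with x = 68.609, y = -94.991, so z ≈ 57.996 ≈ 58.0 km.

x ≈ 68.6 km, y ≈ -95.0 km, depth ≈ 58.0 km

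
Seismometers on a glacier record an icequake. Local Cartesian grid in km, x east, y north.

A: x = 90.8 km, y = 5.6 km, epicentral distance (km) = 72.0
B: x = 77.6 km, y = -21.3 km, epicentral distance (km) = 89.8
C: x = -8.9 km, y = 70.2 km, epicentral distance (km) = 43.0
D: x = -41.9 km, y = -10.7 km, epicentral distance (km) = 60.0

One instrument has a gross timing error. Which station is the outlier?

Solve using three stations at a time. Using B, C, D (subtract circle equations pairwise → linear system) gives (x, y) ≈ (3.2, 28.9).
Distances from that point to each station vs reported:
  A: calculated 90.7 vs reported 72.0 → residual 18.7 km
  B: calculated 89.8 vs reported 89.8 → residual 0.0 km
  C: calculated 43.0 vs reported 43.0 → residual 0.0 km
  D: calculated 60.0 vs reported 60.0 → residual 0.0 km
B, C, D are mutually consistent (residuals ≈ 0); A is off by 18.7 km.

A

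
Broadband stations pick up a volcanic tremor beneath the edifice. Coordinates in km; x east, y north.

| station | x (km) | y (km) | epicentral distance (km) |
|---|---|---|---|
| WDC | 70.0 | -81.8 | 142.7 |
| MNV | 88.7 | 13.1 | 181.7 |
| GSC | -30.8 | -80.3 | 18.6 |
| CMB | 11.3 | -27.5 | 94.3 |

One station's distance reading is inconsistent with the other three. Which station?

GSC

Solve using three stations at a time. Using WDC, MNV, CMB (subtract circle equations pairwise → linear system) gives (x, y) ≈ (-72.3, -71.1).
Distances from that point to each station vs reported:
  WDC: calculated 142.7 vs reported 142.7 → residual 0.0 km
  MNV: calculated 181.7 vs reported 181.7 → residual 0.0 km
  GSC: calculated 42.5 vs reported 18.6 → residual 23.9 km
  CMB: calculated 94.3 vs reported 94.3 → residual 0.0 km
WDC, MNV, CMB are mutually consistent (residuals ≈ 0); GSC is off by 23.9 km.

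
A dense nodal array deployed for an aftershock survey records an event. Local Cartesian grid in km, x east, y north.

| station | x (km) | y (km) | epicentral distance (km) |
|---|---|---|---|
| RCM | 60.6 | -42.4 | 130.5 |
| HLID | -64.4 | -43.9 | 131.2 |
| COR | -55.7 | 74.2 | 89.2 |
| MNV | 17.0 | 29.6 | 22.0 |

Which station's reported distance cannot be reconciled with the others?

Solve using three stations at a time. Using HLID, COR, MNV (subtract circle equations pairwise → linear system) gives (x, y) ≈ (29.5, 47.7).
Distances from that point to each station vs reported:
  RCM: calculated 95.4 vs reported 130.5 → residual 35.1 km
  HLID: calculated 131.2 vs reported 131.2 → residual 0.0 km
  COR: calculated 89.2 vs reported 89.2 → residual 0.0 km
  MNV: calculated 22.0 vs reported 22.0 → residual 0.0 km
HLID, COR, MNV are mutually consistent (residuals ≈ 0); RCM is off by 35.1 km.

RCM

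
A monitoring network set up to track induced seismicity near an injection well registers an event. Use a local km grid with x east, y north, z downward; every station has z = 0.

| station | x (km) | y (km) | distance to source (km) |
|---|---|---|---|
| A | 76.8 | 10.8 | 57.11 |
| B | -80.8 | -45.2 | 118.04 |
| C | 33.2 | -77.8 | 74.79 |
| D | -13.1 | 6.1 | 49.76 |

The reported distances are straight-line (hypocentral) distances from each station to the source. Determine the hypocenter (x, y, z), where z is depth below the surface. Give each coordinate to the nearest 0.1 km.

Each station gives a sphere (x−x_i)² + (y−y_i)² + z² = d_i² (stations at z=0).
Subtracting the A sphere from B and C: z² cancels, leaving linear equations in x and y:
-315.2 x − 112.0 y = -8115.09
-87.2 x − 177.2 y = -1191.79
Solving: x ≈ 28.305, y ≈ -7.203 km (keep extra digits for the depth step; rounded: 28.3, -7.2).
Then from the A sphere: z² = 57.11² − (x − 76.8)² − (y − 10.8)² with x = 28.305, y = -7.203, so z ≈ 24.201 ≈ 24.2 km.

x ≈ 28.3 km, y ≈ -7.2 km, depth ≈ 24.2 km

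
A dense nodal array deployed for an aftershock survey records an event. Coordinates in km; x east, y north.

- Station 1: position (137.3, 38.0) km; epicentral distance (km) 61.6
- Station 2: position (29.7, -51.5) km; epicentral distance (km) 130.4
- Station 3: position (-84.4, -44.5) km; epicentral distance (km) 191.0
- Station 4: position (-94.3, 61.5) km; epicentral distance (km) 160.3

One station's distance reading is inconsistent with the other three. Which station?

Solve using three stations at a time. Using Station 2, Station 3, Station 4 (subtract circle equations pairwise → linear system) gives (x, y) ≈ (65.5, 73.8).
Distances from that point to each station vs reported:
  Station 1: calculated 80.3 vs reported 61.6 → residual 18.7 km
  Station 2: calculated 130.3 vs reported 130.4 → residual 0.1 km
  Station 3: calculated 191.0 vs reported 191.0 → residual 0.0 km
  Station 4: calculated 160.2 vs reported 160.3 → residual 0.1 km
Station 2, Station 3, Station 4 are mutually consistent (residuals ≈ 0); Station 1 is off by 18.7 km.

Station 1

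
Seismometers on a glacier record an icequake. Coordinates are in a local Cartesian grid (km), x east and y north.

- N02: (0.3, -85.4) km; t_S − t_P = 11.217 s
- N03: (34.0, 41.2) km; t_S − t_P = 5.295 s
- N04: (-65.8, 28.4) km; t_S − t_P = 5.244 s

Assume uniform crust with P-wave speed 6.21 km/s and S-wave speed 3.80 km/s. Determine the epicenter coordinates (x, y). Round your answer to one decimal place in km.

x ≈ -14.7 km, y ≈ 23.4 km

Distance from S−P lag: d = Δt · v_P v_S / (v_P − v_S) = Δt · (6.21·3.80)/(6.21−3.80) ≈ 9.7917·Δt.
So d_N02 = 109.83, d_N03 = 51.85, d_N04 = 51.35 km.
Circle about each station: (x − 0.3)² + (y + 85.4)² = 109.83²; (x − 34.0)² + (y − 41.2)² = 51.85²; (x + 65.8)² + (y − 28.4)² = 51.35².
Subtracting the N02 equation from the N03 and N04 equations removes the quadratic terms:
67.4 x + 253.2 y = 4934.40
-132.2 x + 227.6 y = 7268.76
Solving the 2×2 system: x ≈ -14.7, y ≈ 23.4 km.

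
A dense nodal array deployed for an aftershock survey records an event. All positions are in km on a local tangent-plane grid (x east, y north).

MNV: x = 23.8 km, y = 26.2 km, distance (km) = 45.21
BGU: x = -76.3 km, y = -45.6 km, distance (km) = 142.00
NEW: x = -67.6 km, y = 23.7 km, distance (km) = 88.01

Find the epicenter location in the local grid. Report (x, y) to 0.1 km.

Circle about each station: (x − 23.8)² + (y − 26.2)² = 45.21²; (x + 76.3)² + (y + 45.6)² = 142.00²; (x + 67.6)² + (y − 23.7)² = 88.01².
Subtracting the MNV equation from the BGU and NEW equations removes the quadratic terms:
-200.2 x − 143.6 y = -11471.89
-182.8 x − 5.0 y = -1823.25
Solving the 2×2 system: x ≈ 8.1, y ≈ 68.6 km.

x ≈ 8.1 km, y ≈ 68.6 km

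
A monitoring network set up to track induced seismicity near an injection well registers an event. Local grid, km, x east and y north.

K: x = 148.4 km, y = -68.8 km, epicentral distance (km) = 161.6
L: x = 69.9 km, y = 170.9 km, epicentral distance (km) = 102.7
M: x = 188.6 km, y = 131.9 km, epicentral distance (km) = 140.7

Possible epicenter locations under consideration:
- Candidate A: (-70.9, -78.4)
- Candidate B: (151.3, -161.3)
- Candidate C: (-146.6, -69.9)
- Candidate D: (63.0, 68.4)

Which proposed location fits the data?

For each candidate, compare |candidate − station| to the reported distance:
Candidate A: residuals K 57.9, L 183.6, M 193.3 → max 193.3 km
Candidate B: residuals K 69.1, L 239.3, M 154.9 → max 239.3 km
Candidate C: residuals K 133.4, L 221.1, M 250.6 → max 250.6 km
Candidate D: residuals K 0.0, L 0.0, M 0.0 → max 0.0 km
Only Candidate D has all residuals ≈ 0.

Candidate D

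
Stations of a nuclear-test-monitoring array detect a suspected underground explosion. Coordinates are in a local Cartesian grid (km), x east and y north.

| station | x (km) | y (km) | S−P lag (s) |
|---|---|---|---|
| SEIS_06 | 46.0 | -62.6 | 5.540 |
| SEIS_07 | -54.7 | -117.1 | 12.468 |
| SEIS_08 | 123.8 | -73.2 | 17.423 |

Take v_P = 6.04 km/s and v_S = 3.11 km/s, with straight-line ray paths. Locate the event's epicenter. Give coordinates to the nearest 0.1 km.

(12.1, -73.2)

Distance from S−P lag: d = Δt · v_P v_S / (v_P − v_S) = Δt · (6.04·3.11)/(6.04−3.11) ≈ 6.4111·Δt.
So d_SEIS_06 = 35.52, d_SEIS_07 = 79.93, d_SEIS_08 = 111.70 km.
Circle about each station: (x − 46.0)² + (y + 62.6)² = 35.52²; (x + 54.7)² + (y + 117.1)² = 79.93²; (x − 123.8)² + (y + 73.2)² = 111.70².
Subtracting pairs of circle equations eliminates x²+y² and gives linear equations (the radical axes):
-201.4 x − 109.0 y = 5542.61
155.6 x − 21.2 y = 3434.70
Solving the 2×2 system: x ≈ 12.1, y ≈ -73.2 km.
Check against SEIS_06 (with the unrounded x, y): √((x − 46.0)²+(y + 62.6)²) = 35.52 ≈ 35.52 km. ✓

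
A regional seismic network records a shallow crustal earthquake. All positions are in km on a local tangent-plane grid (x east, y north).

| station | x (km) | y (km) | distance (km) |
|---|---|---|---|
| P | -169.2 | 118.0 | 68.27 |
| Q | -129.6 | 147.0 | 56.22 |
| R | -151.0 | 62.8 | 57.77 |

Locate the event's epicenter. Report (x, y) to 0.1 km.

-104.3 km east, 96.8 km north

Circle about each station: (x + 169.2)² + (y − 118.0)² = 68.27²; (x + 129.6)² + (y − 147.0)² = 56.22²; (x + 151.0)² + (y − 62.8)² = 57.77².
Subtracting the P equation from the Q and R equations removes the quadratic terms:
79.2 x + 58.0 y = -2647.38
36.4 x − 110.4 y = -14484.38
Solving the 2×2 system: x ≈ -104.3, y ≈ 96.8 km.
Check against P (with the unrounded x, y): √((x + 169.2)²+(y − 118.0)²) = 68.26 ≈ 68.27 km. ✓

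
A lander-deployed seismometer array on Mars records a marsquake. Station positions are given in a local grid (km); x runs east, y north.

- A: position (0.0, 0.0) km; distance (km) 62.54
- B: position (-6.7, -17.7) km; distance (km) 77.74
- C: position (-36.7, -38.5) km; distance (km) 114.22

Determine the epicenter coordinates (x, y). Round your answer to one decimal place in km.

Circle about each station: x² + y² = 62.54²; (x + 6.7)² + (y + 17.7)² = 77.74²; (x + 36.7)² + (y + 38.5)² = 114.22².
Subtracting the A equation from the B and C equations removes the quadratic terms:
-13.4 x − 35.4 y = -1774.08
-73.4 x − 77.0 y = -6305.82
Solving the 2×2 system: x ≈ 55.3, y ≈ 29.2 km.

55.3 km east, 29.2 km north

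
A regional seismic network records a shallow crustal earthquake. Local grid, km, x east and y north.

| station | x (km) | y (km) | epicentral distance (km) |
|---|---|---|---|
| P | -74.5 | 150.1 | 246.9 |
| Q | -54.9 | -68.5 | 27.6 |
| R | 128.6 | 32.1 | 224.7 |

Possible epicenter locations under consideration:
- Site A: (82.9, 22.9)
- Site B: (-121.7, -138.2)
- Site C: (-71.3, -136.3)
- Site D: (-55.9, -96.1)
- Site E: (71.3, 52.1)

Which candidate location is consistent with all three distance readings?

For each candidate, compare |candidate − station| to the reported distance:
Site A: residuals P 44.5, Q 137.8, R 178.1 → max 178.1 km
Site B: residuals P 45.2, Q 68.9, R 78.0 → max 78.0 km
Site C: residuals P 39.5, Q 42.2, R 36.7 → max 42.2 km
Site D: residuals P 0.0, Q 0.0, R 0.0 → max 0.0 km
Site E: residuals P 71.2, Q 147.0, R 164.0 → max 164.0 km
Only Site D has all residuals ≈ 0.

Site D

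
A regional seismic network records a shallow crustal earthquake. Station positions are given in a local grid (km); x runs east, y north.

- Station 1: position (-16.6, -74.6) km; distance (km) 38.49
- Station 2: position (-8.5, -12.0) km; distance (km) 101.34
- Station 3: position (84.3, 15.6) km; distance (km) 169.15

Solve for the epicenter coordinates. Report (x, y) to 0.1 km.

Circle about each station: (x + 16.6)² + (y + 74.6)² = 38.49²; (x + 8.5)² + (y + 12.0)² = 101.34²; (x − 84.3)² + (y − 15.6)² = 169.15².
Subtracting pairs of circle equations eliminates x²+y² and gives linear equations (the radical axes):
16.2 x + 125.2 y = -14412.79
201.8 x + 180.4 y = -25621.11
Solving the 2×2 system: x ≈ -27.2, y ≈ -111.6 km.

(-27.2, -111.6)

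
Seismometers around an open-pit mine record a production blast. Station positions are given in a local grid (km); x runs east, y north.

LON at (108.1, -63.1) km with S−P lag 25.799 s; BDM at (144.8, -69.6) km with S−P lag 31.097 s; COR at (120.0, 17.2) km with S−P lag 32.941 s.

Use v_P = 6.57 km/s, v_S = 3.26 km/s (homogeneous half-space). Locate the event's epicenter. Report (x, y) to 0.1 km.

-52.8 km east, -107.6 km north

Distance from S−P lag: d = Δt · v_P v_S / (v_P − v_S) = Δt · (6.57·3.26)/(6.57−3.26) ≈ 6.4708·Δt.
So d_LON = 166.94, d_BDM = 201.22, d_COR = 213.15 km.
Circle about each station: (x − 108.1)² + (y + 63.1)² = 166.94²; (x − 144.8)² + (y + 69.6)² = 201.22²; (x − 120.0)² + (y − 17.2)² = 213.15².
Subtracting the LON equation from the BDM and COR equations removes the quadratic terms:
73.4 x − 13.0 y = -2476.54
23.8 x + 160.6 y = -18535.34
Solving the 2×2 system: x ≈ -52.8, y ≈ -107.6 km.
Check against LON (with the unrounded x, y): √((x − 108.1)²+(y + 63.1)²) = 166.93 ≈ 166.94 km. ✓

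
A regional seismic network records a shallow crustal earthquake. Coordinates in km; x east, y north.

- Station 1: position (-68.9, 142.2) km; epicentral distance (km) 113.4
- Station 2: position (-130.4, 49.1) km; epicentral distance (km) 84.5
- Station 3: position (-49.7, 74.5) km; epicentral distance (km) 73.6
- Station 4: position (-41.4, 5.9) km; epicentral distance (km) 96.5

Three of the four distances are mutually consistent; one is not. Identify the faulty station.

Solve using three stations at a time. Using Station 1, Station 3, Station 4 (subtract circle equations pairwise → linear system) gives (x, y) ≈ (24.0, 77.0).
Distances from that point to each station vs reported:
  Station 1: calculated 113.5 vs reported 113.4 → residual 0.1 km
  Station 2: calculated 156.9 vs reported 84.5 → residual 72.4 km
  Station 3: calculated 73.7 vs reported 73.6 → residual 0.1 km
  Station 4: calculated 96.6 vs reported 96.5 → residual 0.1 km
Station 1, Station 3, Station 4 are mutually consistent (residuals ≈ 0); Station 2 is off by 72.4 km.

Station 2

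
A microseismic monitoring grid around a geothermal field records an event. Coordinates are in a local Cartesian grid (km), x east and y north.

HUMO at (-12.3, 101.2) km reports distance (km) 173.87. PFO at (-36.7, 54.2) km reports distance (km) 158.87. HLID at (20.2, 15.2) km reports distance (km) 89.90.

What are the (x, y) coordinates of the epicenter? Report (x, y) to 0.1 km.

x ≈ 93.6 km, y ≈ -36.7 km

Circle about each station: (x + 12.3)² + (y − 101.2)² = 173.87²; (x + 36.7)² + (y − 54.2)² = 158.87²; (x − 20.2)² + (y − 15.2)² = 89.90².
Subtracting the HUMO equation from the PFO and HLID equations removes the quadratic terms:
-48.8 x − 94.0 y = -1117.10
65.0 x − 172.0 y = 12395.12
Solving the 2×2 system: x ≈ 93.6, y ≈ -36.7 km.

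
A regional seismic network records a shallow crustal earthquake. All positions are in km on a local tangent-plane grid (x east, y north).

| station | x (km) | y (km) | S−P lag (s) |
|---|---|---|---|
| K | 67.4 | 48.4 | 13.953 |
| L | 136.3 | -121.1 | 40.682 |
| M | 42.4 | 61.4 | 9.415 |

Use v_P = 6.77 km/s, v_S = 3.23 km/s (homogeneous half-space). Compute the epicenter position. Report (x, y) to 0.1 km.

Distance from S−P lag: d = Δt · v_P v_S / (v_P − v_S) = Δt · (6.77·3.23)/(6.77−3.23) ≈ 6.1771·Δt.
So d_K = 86.19, d_L = 251.30, d_M = 58.16 km.
Circle about each station: (x − 67.4)² + (y − 48.4)² = 86.19²; (x − 136.3)² + (y + 121.1)² = 251.30²; (x − 42.4)² + (y − 61.4)² = 58.16².
Subtracting the K equation from the L and M equations removes the quadratic terms:
137.8 x − 339.0 y = -29365.39
-50.0 x + 26.0 y = 2728.53
Solving the 2×2 system: x ≈ -12.1, y ≈ 81.7 km.

-12.1 km east, 81.7 km north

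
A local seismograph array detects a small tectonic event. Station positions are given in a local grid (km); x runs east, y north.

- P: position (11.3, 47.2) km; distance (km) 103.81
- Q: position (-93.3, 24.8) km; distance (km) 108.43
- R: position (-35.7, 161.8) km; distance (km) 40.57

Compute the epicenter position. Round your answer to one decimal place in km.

-55.7 km east, 126.5 km north

Circle about each station: (x − 11.3)² + (y − 47.2)² = 103.81²; (x + 93.3)² + (y − 24.8)² = 108.43²; (x + 35.7)² + (y − 161.8)² = 40.57².
Subtracting pairs of circle equations eliminates x²+y² and gives linear equations (the radical axes):
-209.2 x − 44.8 y = 5983.85
-94.0 x + 229.2 y = 34228.79
Solving the 2×2 system: x ≈ -55.7, y ≈ 126.5 km.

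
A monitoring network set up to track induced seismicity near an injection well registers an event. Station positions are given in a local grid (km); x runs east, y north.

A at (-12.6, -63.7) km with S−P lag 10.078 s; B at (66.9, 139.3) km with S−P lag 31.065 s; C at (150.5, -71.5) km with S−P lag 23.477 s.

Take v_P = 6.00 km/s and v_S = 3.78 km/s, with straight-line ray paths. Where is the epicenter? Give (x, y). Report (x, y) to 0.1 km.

Distance from S−P lag: d = Δt · v_P v_S / (v_P − v_S) = Δt · (6.00·3.78)/(6.00−3.78) ≈ 10.2162·Δt.
So d_A = 102.96, d_B = 317.37, d_C = 239.85 km.
Circle about each station: (x + 12.6)² + (y + 63.7)² = 102.96²; (x − 66.9)² + (y − 139.3)² = 317.37²; (x − 150.5)² + (y + 71.5)² = 239.85².
Subtracting the A equation from the B and C equations removes the quadratic terms:
159.0 x + 406.0 y = -70459.31
326.2 x − 15.6 y = -23381.21
Solving the 2×2 system: x ≈ -78.5, y ≈ -142.8 km.

-78.5 km east, -142.8 km north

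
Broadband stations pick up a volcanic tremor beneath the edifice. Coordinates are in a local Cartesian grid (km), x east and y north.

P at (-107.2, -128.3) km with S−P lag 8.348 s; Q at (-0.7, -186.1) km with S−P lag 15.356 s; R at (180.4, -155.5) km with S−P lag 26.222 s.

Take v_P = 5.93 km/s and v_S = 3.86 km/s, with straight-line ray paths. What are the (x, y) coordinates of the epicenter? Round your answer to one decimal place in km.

Distance from S−P lag: d = Δt · v_P v_S / (v_P − v_S) = Δt · (5.93·3.86)/(5.93−3.86) ≈ 11.0579·Δt.
So d_P = 92.31, d_Q = 169.80, d_R = 289.96 km.
Circle about each station: (x + 107.2)² + (y + 128.3)² = 92.31²; (x + 0.7)² + (y + 186.1)² = 169.80²; (x − 180.4)² + (y + 155.5)² = 289.96².
Subtracting the P equation from the Q and R equations removes the quadratic terms:
213.0 x − 115.6 y = -13629.93
575.2 x − 54.4 y = -46783.99
Solving the 2×2 system: x ≈ -85.0, y ≈ -38.7 km.
Check against P (with the unrounded x, y): √((x + 107.2)²+(y + 128.3)²) = 92.31 ≈ 92.31 km. ✓

(-85.0, -38.7)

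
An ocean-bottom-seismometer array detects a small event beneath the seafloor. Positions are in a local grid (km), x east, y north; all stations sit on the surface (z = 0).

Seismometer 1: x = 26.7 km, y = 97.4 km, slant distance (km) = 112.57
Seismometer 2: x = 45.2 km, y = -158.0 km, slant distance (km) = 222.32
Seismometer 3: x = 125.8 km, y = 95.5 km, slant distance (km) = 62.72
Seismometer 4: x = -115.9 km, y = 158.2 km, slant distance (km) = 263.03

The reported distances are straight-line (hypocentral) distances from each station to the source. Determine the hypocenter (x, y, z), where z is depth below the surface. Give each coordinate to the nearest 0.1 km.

x ≈ 119.4 km, y ≈ 47.7 km, depth ≈ 40.1 km

Each station gives a sphere (x−x_i)² + (y−y_i)² + z² = d_i² (stations at z=0).
Subtracting the Seismometer 1 sphere from Seismometer 2 and Seismometer 3: z² cancels, leaving linear equations in x and y:
37.0 x − 510.8 y = -19946.79
198.2 x − 3.8 y = 23484.45
Solving: x ≈ 119.403, y ≈ 47.699 km (keep extra digits for the depth step; rounded: 119.4, 47.7).
Then from the Seismometer 1 sphere: z² = 112.57² − (x − 26.7)² − (y − 97.4)² with x = 119.403, y = 47.699, so z ≈ 40.099 ≈ 40.1 km.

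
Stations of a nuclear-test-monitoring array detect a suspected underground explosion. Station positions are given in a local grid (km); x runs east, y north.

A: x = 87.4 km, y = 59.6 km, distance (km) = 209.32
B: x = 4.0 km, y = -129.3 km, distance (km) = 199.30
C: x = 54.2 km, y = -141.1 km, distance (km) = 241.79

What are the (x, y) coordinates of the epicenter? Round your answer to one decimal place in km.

Circle about each station: (x − 87.4)² + (y − 59.6)² = 209.32²; (x − 4.0)² + (y + 129.3)² = 199.30²; (x − 54.2)² + (y + 141.1)² = 241.79².
Subtracting pairs of circle equations eliminates x²+y² and gives linear equations (the radical axes):
-166.8 x − 377.8 y = 9637.94
-66.4 x − 401.4 y = -2991.61
Solving the 2×2 system: x ≈ -119.4, y ≈ 27.2 km.

x ≈ -119.4 km, y ≈ 27.2 km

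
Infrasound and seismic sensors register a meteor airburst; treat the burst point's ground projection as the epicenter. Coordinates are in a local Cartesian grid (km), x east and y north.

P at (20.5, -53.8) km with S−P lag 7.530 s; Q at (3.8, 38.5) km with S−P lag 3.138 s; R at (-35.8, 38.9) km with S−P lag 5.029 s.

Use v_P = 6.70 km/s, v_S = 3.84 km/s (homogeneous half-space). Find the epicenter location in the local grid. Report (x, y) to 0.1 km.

(-0.5, 10.6)

Distance from S−P lag: d = Δt · v_P v_S / (v_P − v_S) = Δt · (6.70·3.84)/(6.70−3.84) ≈ 8.9958·Δt.
So d_P = 67.74, d_Q = 28.23, d_R = 45.24 km.
Circle about each station: (x − 20.5)² + (y + 53.8)² = 67.74²; (x − 3.8)² + (y − 38.5)² = 28.23²; (x + 35.8)² + (y − 38.9)² = 45.24².
Subtracting pairs of circle equations eliminates x²+y² and gives linear equations (the radical axes):
-33.4 x + 184.6 y = 1973.77
-112.6 x + 185.4 y = 2022.21
Solving the 2×2 system: x ≈ -0.5, y ≈ 10.6 km.
Check against P (with the unrounded x, y): √((x − 20.5)²+(y + 53.8)²) = 67.74 ≈ 67.74 km. ✓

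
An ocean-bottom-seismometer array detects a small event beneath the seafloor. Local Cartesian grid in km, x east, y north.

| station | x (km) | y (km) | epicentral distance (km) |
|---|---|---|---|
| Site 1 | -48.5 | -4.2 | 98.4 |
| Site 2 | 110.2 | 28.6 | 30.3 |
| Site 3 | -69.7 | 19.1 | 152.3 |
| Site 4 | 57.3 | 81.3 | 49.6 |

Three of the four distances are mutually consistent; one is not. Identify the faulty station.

Solve using three stations at a time. Using Site 2, Site 3, Site 4 (subtract circle equations pairwise → linear system) gives (x, y) ≈ (81.4, 38.0).
Distances from that point to each station vs reported:
  Site 1: calculated 136.6 vs reported 98.4 → residual 38.2 km
  Site 2: calculated 30.3 vs reported 30.3 → residual 0.0 km
  Site 3: calculated 152.3 vs reported 152.3 → residual 0.0 km
  Site 4: calculated 49.6 vs reported 49.6 → residual 0.0 km
Site 2, Site 3, Site 4 are mutually consistent (residuals ≈ 0); Site 1 is off by 38.2 km.

Site 1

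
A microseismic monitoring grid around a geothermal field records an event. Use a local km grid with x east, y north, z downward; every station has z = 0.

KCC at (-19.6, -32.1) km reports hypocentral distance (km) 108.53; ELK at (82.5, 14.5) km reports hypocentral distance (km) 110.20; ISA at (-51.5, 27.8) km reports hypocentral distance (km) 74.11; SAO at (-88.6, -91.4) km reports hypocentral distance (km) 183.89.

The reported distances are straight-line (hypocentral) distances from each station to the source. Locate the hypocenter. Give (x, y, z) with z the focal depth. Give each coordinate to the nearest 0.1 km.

Each station gives a sphere (x−x_i)² + (y−y_i)² + z² = d_i² (stations at z=0).
Subtracting the KCC sphere from ELK and ISA: z² cancels, leaving linear equations in x and y:
204.2 x + 93.2 y = 5236.65
-63.8 x + 119.8 y = 8296.99
Solving: x ≈ -4.799, y ≈ 66.701 km (keep extra digits for the depth step; rounded: -4.8, 66.7).
Then from the KCC sphere: z² = 108.53² − (x + 19.6)² − (y + 32.1)² with x = -4.799, y = 66.701, so z ≈ 42.403 ≈ 42.4 km.

(-4.8, 66.7, 42.4)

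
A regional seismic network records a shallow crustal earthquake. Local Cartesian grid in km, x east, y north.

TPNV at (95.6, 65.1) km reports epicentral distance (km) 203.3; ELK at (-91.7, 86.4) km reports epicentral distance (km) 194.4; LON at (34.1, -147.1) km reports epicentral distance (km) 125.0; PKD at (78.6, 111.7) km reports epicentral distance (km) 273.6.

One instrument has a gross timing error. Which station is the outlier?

TPNV

Solve using three stations at a time. Using ELK, LON, PKD (subtract circle equations pairwise → linear system) gives (x, y) ≈ (-84.6, -107.9).
Distances from that point to each station vs reported:
  TPNV: calculated 249.8 vs reported 203.3 → residual 46.5 km
  ELK: calculated 194.4 vs reported 194.4 → residual 0.0 km
  LON: calculated 125.0 vs reported 125.0 → residual 0.0 km
  PKD: calculated 273.6 vs reported 273.6 → residual 0.0 km
ELK, LON, PKD are mutually consistent (residuals ≈ 0); TPNV is off by 46.5 km.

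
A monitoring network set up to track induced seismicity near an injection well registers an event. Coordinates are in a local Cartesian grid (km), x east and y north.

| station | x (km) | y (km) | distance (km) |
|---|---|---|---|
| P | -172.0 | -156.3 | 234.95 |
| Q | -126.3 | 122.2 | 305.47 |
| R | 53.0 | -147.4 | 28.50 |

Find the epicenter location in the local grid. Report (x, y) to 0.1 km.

Circle about each station: (x + 172.0)² + (y + 156.3)² = 234.95²; (x + 126.3)² + (y − 122.2)² = 305.47²; (x − 53.0)² + (y + 147.4)² = 28.50².
Subtracting pairs of circle equations eliminates x²+y² and gives linear equations (the radical axes):
91.4 x + 557.0 y = -61239.58
450.0 x + 17.8 y = 24911.32
Solving the 2×2 system: x ≈ 60.1, y ≈ -119.8 km.

(60.1, -119.8)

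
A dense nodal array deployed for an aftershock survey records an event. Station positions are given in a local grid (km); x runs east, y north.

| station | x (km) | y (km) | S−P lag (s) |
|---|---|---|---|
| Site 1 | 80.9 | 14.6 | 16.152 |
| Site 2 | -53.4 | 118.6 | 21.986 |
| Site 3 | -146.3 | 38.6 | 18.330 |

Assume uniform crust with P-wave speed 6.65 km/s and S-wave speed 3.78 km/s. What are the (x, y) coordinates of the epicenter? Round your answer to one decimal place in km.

(-30.5, -72.6)

Distance from S−P lag: d = Δt · v_P v_S / (v_P − v_S) = Δt · (6.65·3.78)/(6.65−3.78) ≈ 8.7585·Δt.
So d_Site 1 = 141.47, d_Site 2 = 192.57, d_Site 3 = 160.54 km.
Circle about each station: (x − 80.9)² + (y − 14.6)² = 141.47²; (x + 53.4)² + (y − 118.6)² = 192.57²; (x + 146.3)² + (y − 38.6)² = 160.54².
Subtracting pairs of circle equations eliminates x²+y² and gives linear equations (the radical axes):
-268.6 x + 208.0 y = -6909.89
-454.4 x + 48.0 y = 10376.35
Solving the 2×2 system: x ≈ -30.5, y ≈ -72.6 km.
Check against Site 1 (with the unrounded x, y): √((x − 80.9)²+(y − 14.6)²) = 141.48 ≈ 141.47 km. ✓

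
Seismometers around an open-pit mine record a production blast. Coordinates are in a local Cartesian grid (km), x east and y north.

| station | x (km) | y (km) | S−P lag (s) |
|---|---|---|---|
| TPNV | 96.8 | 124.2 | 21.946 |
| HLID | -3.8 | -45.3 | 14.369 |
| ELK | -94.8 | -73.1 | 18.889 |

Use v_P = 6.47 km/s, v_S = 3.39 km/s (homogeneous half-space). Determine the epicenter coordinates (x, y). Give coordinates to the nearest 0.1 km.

x ≈ -40.8 km, y ≈ 50.1 km

Distance from S−P lag: d = Δt · v_P v_S / (v_P − v_S) = Δt · (6.47·3.39)/(6.47−3.39) ≈ 7.1212·Δt.
So d_TPNV = 156.28, d_HLID = 102.32, d_ELK = 134.51 km.
Circle about each station: (x − 96.8)² + (y − 124.2)² = 156.28²; (x + 3.8)² + (y + 45.3)² = 102.32²; (x + 94.8)² + (y + 73.1)² = 134.51².
Subtracting the TPNV equation from the HLID and ELK equations removes the quadratic terms:
-201.2 x − 339.0 y = -8775.29
-383.2 x − 394.6 y = -4134.73
Solving the 2×2 system: x ≈ -40.8, y ≈ 50.1 km.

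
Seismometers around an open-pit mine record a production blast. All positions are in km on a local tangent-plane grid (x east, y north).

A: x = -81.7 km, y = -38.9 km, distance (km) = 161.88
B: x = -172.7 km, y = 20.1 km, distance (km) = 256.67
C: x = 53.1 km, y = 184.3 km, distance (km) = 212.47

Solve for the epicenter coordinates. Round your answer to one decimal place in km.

Circle about each station: (x + 81.7)² + (y + 38.9)² = 161.88²; (x + 172.7)² + (y − 20.1)² = 256.67²; (x − 53.1)² + (y − 184.3)² = 212.47².
Subtracting pairs of circle equations eliminates x²+y² and gives linear equations (the radical axes):
-182.0 x + 118.0 y = -17633.15
269.6 x + 446.4 y = 9659.63
Solving the 2×2 system: x ≈ 79.7, y ≈ -26.5 km.

x ≈ 79.7 km, y ≈ -26.5 km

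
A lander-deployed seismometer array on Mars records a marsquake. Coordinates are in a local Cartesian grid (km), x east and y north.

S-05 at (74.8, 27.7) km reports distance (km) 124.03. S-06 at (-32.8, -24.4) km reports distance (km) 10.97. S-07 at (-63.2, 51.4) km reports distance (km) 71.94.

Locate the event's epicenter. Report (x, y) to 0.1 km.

x ≈ -40.9 km, y ≈ -17.0 km

Circle about each station: (x − 74.8)² + (y − 27.7)² = 124.03²; (x + 32.8)² + (y + 24.4)² = 10.97²; (x + 63.2)² + (y − 51.4)² = 71.94².
Subtracting the S-05 equation from the S-06 and S-07 equations removes the quadratic terms:
-215.2 x − 104.2 y = 10571.97
-276.0 x + 47.4 y = 10481.95
Solving the 2×2 system: x ≈ -40.9, y ≈ -17.0 km.
Check against S-05 (with the unrounded x, y): √((x − 74.8)²+(y − 27.7)²) = 124.03 ≈ 124.03 km. ✓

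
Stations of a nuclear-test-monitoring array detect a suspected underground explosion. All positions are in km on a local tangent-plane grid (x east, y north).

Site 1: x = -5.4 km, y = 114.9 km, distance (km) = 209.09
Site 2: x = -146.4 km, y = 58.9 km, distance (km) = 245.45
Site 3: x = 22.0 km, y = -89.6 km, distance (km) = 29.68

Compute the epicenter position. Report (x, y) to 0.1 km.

Circle about each station: (x + 5.4)² + (y − 114.9)² = 209.09²; (x + 146.4)² + (y − 58.9)² = 245.45²; (x − 22.0)² + (y + 89.6)² = 29.68².
Subtracting the Site 1 equation from the Site 2 and Site 3 equations removes the quadratic terms:
-282.0 x − 112.0 y = -4856.07
54.8 x − 409.0 y = 38118.72
Solving the 2×2 system: x ≈ 51.5, y ≈ -86.3 km.
Check against Site 1 (with the unrounded x, y): √((x + 5.4)²+(y − 114.9)²) = 209.09 ≈ 209.09 km. ✓

x ≈ 51.5 km, y ≈ -86.3 km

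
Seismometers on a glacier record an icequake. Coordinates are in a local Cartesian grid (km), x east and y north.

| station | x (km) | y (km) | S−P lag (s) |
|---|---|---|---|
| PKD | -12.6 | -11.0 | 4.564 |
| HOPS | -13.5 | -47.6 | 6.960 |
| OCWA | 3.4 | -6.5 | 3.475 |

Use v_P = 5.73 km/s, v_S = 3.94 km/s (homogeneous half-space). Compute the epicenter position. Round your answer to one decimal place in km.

(28.1, 29.7)

Distance from S−P lag: d = Δt · v_P v_S / (v_P − v_S) = Δt · (5.73·3.94)/(5.73−3.94) ≈ 12.6124·Δt.
So d_PKD = 57.56, d_HOPS = 87.78, d_OCWA = 43.83 km.
Circle about each station: (x + 12.6)² + (y + 11.0)² = 57.56²; (x + 13.5)² + (y + 47.6)² = 87.78²; (x − 3.4)² + (y + 6.5)² = 43.83².
Subtracting pairs of circle equations eliminates x²+y² and gives linear equations (the radical axes):
-1.8 x − 73.2 y = -2223.92
32.0 x + 9.0 y = 1166.13
Solving the 2×2 system: x ≈ 28.1, y ≈ 29.7 km.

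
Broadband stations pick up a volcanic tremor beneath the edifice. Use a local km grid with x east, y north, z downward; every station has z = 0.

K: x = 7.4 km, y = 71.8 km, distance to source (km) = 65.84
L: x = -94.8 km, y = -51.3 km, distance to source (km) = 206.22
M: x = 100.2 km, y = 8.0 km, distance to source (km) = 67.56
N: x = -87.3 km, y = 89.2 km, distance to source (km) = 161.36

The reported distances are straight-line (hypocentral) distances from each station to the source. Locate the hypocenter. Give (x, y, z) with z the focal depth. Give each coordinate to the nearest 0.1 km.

x ≈ 72.5 km, y ≈ 68.9 km, depth ≈ 9.4 km

Each station gives a sphere (x−x_i)² + (y−y_i)² + z² = d_i² (stations at z=0).
Subtracting the K sphere from L and M: z² cancels, leaving linear equations in x and y:
-204.4 x − 246.2 y = -31783.05
185.6 x − 127.6 y = 4664.59
Solving: x ≈ 72.502, y ≈ 68.902 km (keep extra digits for the depth step; rounded: 72.5, 68.9).
Then from the K sphere: z² = 65.84² − (x − 7.4)² − (y − 71.8)² with x = 72.502, y = 68.902, so z ≈ 9.393 ≈ 9.4 km.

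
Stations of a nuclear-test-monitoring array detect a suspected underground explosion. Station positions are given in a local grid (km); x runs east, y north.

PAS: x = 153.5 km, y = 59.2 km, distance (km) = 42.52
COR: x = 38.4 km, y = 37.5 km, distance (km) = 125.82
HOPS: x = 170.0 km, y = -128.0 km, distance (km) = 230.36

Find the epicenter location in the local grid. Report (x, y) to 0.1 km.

146.9 km east, 101.2 km north

Circle about each station: (x − 153.5)² + (y − 59.2)² = 42.52²; (x − 38.4)² + (y − 37.5)² = 125.82²; (x − 170.0)² + (y + 128.0)² = 230.36².
Subtracting the PAS equation from the COR and HOPS equations removes the quadratic terms:
-230.2 x − 43.4 y = -38208.80
33.0 x − 374.4 y = -33040.67
Solving the 2×2 system: x ≈ 146.9, y ≈ 101.2 km.
Check against PAS (with the unrounded x, y): √((x − 153.5)²+(y − 59.2)²) = 42.51 ≈ 42.52 km. ✓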